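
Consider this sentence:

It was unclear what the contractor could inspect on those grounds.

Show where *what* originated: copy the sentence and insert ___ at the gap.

Before movement: The contractor could inspect what on those grounds.
'what' is the direct object of 'inspect'. The gap is right after 'inspect'.

It was unclear what the contractor could inspect ___ on those grounds.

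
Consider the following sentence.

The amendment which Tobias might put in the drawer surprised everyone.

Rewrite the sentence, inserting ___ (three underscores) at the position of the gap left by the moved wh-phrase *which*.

The amendment which Tobias might put ___ in the drawer surprised everyone.

'which' is the direct object of 'put'. The gap is right after 'put'.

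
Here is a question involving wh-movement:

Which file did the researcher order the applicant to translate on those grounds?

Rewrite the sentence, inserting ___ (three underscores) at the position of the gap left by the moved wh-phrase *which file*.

In situ: The researcher did order the applicant to translate which file on those grounds.
'which file' is the direct object of 'translate'. The gap is right after 'translate'.

Which file did the researcher order the applicant to translate ___ on those grounds?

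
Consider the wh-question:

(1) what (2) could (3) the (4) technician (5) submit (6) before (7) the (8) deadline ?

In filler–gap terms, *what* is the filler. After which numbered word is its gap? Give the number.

5

Before movement: The technician could submit what before the deadline.
'what' is the direct object of 'submit'. Wh-movement fronts it, leaving a gap right after 'submit':
What could the technician submit ___ before the deadline?
'submit' is word 5.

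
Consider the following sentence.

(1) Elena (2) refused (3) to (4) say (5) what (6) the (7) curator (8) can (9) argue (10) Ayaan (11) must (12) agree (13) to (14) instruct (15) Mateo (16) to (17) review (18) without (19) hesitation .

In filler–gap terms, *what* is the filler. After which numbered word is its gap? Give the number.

17

In situ: The curator can argue Ayaan must agree to instruct Mateo to review what without hesitation.
'what' is the direct object of 'review'. Fronting leaves a gap immediately after 'review':
Elena refused to say what the curator can argue Ayaan must agree to instruct Mateo to review ___ without hesitation.
'review' is word 17.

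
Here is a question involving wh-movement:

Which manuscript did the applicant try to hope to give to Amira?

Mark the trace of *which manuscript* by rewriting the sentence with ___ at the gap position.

Before movement: The applicant did try to hope to give which manuscript to Amira.
'which manuscript' functions as the direct object of 'give'. The gap is right after 'give'.

Which manuscript did the applicant try to hope to give ___ to Amira?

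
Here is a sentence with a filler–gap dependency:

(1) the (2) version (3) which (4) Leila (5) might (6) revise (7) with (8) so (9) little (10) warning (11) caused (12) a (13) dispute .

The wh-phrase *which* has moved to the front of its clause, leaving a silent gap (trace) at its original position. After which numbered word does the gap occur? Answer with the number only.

'which' is the direct object of 'revise'. Fronting leaves a gap immediately after 'revise':
The version which Leila might revise ___ with so little warning caused a dispute.
'revise' is word 6.

6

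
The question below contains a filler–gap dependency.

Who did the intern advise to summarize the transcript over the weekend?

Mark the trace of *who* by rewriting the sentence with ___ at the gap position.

Pre-movement form: The intern did advise who to summarize the transcript over the weekend.
'who' functions as the direct object of 'advise'. The gap is right after 'advise'.

Who did the intern advise ___ to summarize the transcript over the weekend?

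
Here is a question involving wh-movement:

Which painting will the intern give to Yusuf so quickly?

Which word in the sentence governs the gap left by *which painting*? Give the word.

Pre-movement form: The intern will give which painting to Yusuf so quickly.
'which painting' functions as the direct object of 'give'. Wh-movement fronts it, leaving a gap right after 'give':
Which painting will the intern give ___ to Yusuf so quickly?

give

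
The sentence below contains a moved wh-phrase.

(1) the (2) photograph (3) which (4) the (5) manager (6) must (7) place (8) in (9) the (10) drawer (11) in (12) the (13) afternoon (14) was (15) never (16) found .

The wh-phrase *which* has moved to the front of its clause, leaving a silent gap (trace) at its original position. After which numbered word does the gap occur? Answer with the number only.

The filler 'which' is interpreted as the direct object of 'place'. It moves to the left edge, and the trace sits right after 'place':
The photograph which the manager must place ___ in the drawer in the afternoon was never found.
'place' is word 7.

7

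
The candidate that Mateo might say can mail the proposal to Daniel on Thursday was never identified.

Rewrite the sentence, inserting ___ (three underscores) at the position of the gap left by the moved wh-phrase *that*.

The candidate that Mateo might say ___ can mail the proposal to Daniel on Thursday was never identified.

'that' functions as the subject of the clause embedded under 'say'. The gap is right after 'say'.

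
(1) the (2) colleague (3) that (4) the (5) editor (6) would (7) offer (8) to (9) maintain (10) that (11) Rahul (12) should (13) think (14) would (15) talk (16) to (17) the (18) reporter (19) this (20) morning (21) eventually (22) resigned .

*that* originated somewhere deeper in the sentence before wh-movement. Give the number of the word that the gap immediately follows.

The filler 'that' is interpreted as the subject of the clause embedded under 'think'. Wh-movement fronts it, leaving a gap right after 'think':
The colleague that the editor would offer to maintain that Rahul should think ___ would talk to the reporter this morning eventually resigned.
'think' is word 13.

13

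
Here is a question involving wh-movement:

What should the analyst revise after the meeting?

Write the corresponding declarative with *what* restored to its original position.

'what' is the direct object of 'revise'. Wh-movement fronts it, leaving a gap right after 'revise':
What should the analyst revise ___ after the meeting?

The analyst should revise what after the meeting.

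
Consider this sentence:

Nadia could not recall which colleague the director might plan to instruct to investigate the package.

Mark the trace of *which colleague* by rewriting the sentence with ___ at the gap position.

In situ: The director might plan to instruct which colleague to investigate the package.
'which colleague' is the direct object of 'instruct'. The gap is right after 'instruct'.

Nadia could not recall which colleague the director might plan to instruct ___ to investigate the package.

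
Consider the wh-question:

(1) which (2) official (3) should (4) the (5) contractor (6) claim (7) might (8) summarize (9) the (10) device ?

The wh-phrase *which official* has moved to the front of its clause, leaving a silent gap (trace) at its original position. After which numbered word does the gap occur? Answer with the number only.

Underlying clause: The contractor should claim which official might summarize the device.
The filler 'which official' is interpreted as the subject of the clause embedded under 'claim'. Fronting leaves a gap immediately after 'claim':
Which official should the contractor claim ___ might summarize the device?
'claim' is word 6.

6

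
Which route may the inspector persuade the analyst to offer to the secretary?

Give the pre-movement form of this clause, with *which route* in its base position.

The inspector may persuade the analyst to offer which route to the secretary.

The filler 'which route' is interpreted as the direct object of 'offer'. It moves to the left edge, and the trace sits right after 'offer':
Which route may the inspector persuade the analyst to offer ___ to the secretary?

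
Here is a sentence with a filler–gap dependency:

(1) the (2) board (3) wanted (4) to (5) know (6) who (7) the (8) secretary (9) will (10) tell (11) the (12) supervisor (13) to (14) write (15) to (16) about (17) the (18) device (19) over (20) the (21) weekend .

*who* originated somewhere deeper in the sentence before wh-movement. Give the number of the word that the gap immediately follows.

Before movement: The secretary will tell the supervisor to write to who about the device over the weekend.
'who' is the object of the preposition 'to'. Fronting leaves a gap immediately after 'to':
The board wanted to know who the secretary will tell the supervisor to write to ___ about the device over the weekend.
'to' is word 15.

15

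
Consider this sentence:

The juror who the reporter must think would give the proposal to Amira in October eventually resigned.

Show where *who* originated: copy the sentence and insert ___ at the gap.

The juror who the reporter must think ___ would give the proposal to Amira in October eventually resigned.

'who' functions as the subject of the clause embedded under 'think'. The gap is right after 'think'.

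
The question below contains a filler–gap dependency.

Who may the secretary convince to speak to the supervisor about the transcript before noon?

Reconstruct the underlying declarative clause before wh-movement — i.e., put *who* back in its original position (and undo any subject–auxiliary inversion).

'who' is the direct object of 'convince'. Fronting leaves a gap immediately after 'convince':
Who may the secretary convince ___ to speak to the supervisor about the transcript before noon?

The secretary may convince who to speak to the supervisor about the transcript before noon.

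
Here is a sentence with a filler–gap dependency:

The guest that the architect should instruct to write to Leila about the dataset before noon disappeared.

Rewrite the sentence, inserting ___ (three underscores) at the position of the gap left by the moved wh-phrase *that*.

The guest that the architect should instruct ___ to write to Leila about the dataset before noon disappeared.

'that' is the direct object of 'instruct'. The gap is right after 'instruct'.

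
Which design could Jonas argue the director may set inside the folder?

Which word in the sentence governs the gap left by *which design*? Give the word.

set

Underlying clause: Jonas could argue the director may set which design inside the folder.
'which design' is the direct object of 'set'. It moves to the left edge, and the trace sits right after 'set':
Which design could Jonas argue the director may set ___ inside the folder?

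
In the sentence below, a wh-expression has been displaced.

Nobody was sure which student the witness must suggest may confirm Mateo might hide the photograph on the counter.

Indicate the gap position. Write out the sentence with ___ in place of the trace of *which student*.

Before movement: The witness must suggest which student may confirm Mateo might hide the photograph on the counter.
'which student' functions as the subject of the clause embedded under 'suggest'. The gap is right after 'suggest'.

Nobody was sure which student the witness must suggest ___ may confirm Mateo might hide the photograph on the counter.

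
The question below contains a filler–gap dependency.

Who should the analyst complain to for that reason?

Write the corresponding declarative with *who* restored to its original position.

The analyst should complain to who for that reason.

'who' functions as the object of the preposition 'to'. Wh-movement fronts it, leaving a gap right after 'to':
Who should the analyst complain to ___ for that reason?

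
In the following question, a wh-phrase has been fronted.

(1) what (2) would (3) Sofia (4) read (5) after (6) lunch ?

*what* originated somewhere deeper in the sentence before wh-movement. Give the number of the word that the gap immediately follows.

Pre-movement form: Sofia would read what after lunch.
'what' is the direct object of 'read'. Wh-movement fronts it, leaving a gap right after 'read':
What would Sofia read ___ after lunch?
'read' is word 4.

4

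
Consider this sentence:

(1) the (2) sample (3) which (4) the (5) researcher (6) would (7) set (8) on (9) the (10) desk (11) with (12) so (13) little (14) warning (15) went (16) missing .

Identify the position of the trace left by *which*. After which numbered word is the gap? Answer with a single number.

7

The filler 'which' is interpreted as the direct object of 'set'. It moves to the left edge, and the trace sits right after 'set':
The sample which the researcher would set ___ on the desk with so little warning went missing.
'set' is word 7.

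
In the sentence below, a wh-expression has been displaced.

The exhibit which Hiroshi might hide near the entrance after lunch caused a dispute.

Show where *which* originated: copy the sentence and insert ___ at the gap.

'which' is the direct object of 'hide'. The gap is right after 'hide'.

The exhibit which Hiroshi might hide ___ near the entrance after lunch caused a dispute.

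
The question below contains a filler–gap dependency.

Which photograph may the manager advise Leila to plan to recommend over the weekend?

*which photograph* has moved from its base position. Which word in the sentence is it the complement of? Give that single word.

Before movement: The manager may advise Leila to plan to recommend which photograph over the weekend.
'which photograph' functions as the direct object of 'recommend'. It moves to the left edge, and the trace sits right after 'recommend':
Which photograph may the manager advise Leila to plan to recommend ___ over the weekend?

recommend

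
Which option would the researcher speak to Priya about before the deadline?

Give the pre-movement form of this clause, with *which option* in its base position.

The filler 'which option' is interpreted as the object of the preposition 'about'. It moves to the left edge, and the trace sits right after 'about':
Which option would the researcher speak to Priya about ___ before the deadline?

The researcher would speak to Priya about which option before the deadline.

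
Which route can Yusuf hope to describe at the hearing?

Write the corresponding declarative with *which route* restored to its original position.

Yusuf can hope to describe which route at the hearing.

'which route' functions as the direct object of 'describe'. Wh-movement fronts it, leaving a gap right after 'describe':
Which route can Yusuf hope to describe ___ at the hearing?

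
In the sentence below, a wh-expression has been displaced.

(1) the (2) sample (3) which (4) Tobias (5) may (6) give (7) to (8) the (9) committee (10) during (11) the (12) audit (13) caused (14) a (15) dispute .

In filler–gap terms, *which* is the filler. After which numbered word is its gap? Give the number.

6

'which' is the direct object of 'give'. Fronting leaves a gap immediately after 'give':
The sample which Tobias may give ___ to the committee during the audit caused a dispute.
'give' is word 6.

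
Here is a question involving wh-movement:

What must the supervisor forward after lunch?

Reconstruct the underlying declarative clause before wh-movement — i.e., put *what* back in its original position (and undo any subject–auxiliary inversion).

The filler 'what' is interpreted as the direct object of 'forward'. Fronting leaves a gap immediately after 'forward':
What must the supervisor forward ___ after lunch?

The supervisor must forward what after lunch.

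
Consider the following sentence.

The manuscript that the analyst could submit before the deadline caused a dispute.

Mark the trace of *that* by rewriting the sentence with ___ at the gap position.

The manuscript that the analyst could submit ___ before the deadline caused a dispute.

'that' functions as the direct object of 'submit'. The gap is right after 'submit'.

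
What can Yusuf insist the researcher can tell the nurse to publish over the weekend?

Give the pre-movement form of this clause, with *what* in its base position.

Yusuf can insist the researcher can tell the nurse to publish what over the weekend.

The filler 'what' is interpreted as the direct object of 'publish'. Fronting leaves a gap immediately after 'publish':
What can Yusuf insist the researcher can tell the nurse to publish ___ over the weekend?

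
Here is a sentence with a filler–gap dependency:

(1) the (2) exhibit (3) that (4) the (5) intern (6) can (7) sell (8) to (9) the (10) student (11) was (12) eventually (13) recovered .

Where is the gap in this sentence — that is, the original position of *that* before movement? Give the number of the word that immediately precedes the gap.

The filler 'that' is interpreted as the direct object of 'sell'. It moves to the left edge, and the trace sits right after 'sell':
The exhibit that the intern can sell ___ to the student was eventually recovered.
'sell' is word 7.

7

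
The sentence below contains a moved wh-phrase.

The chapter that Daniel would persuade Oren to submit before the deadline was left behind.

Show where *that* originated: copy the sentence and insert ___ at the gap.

The filler 'that' is interpreted as the direct object of 'submit'. The gap is right after 'submit'.

The chapter that Daniel would persuade Oren to submit ___ before the deadline was left behind.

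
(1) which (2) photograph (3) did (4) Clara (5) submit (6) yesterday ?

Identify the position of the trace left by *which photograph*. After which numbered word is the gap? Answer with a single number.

5

Pre-movement form: Clara did submit which photograph yesterday.
'which photograph' is the direct object of 'submit'. Fronting leaves a gap immediately after 'submit':
Which photograph did Clara submit ___ yesterday?
'submit' is word 5.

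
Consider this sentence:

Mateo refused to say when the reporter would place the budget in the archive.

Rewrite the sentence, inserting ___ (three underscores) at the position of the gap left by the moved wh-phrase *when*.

Before movement: The reporter would place the budget in the archive when.
The filler 'when' is interpreted as the temporal adjunct. The gap is right after 'archive'.

Mateo refused to say when the reporter would place the budget in the archive ___.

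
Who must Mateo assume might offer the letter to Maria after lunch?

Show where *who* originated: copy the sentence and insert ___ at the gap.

In situ: Mateo must assume who might offer the letter to Maria after lunch.
'who' functions as the subject of the clause embedded under 'assume'. The gap is right after 'assume'.

Who must Mateo assume ___ might offer the letter to Maria after lunch?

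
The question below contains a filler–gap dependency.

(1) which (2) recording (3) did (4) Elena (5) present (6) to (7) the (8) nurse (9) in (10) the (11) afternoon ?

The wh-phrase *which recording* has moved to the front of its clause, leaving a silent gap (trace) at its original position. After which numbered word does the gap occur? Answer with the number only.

5

Pre-movement form: Elena did present which recording to the nurse in the afternoon.
The filler 'which recording' is interpreted as the direct object of 'present'. Wh-movement fronts it, leaving a gap right after 'present':
Which recording did Elena present ___ to the nurse in the afternoon?
'present' is word 5.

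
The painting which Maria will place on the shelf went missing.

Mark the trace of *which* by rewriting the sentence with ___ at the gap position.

The painting which Maria will place ___ on the shelf went missing.

'which' is the direct object of 'place'. The gap is right after 'place'.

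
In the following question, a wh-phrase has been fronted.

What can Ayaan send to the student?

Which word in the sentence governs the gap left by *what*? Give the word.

Underlying clause: Ayaan can send what to the student.
'what' functions as the direct object of 'send'. Fronting leaves a gap immediately after 'send':
What can Ayaan send ___ to the student?

send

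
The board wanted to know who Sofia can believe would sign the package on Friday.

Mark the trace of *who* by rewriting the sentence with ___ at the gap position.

Underlying clause: Sofia can believe who would sign the package on Friday.
The filler 'who' is interpreted as the subject of the clause embedded under 'believe'. The gap is right after 'believe'.

The board wanted to know who Sofia can believe ___ would sign the package on Friday.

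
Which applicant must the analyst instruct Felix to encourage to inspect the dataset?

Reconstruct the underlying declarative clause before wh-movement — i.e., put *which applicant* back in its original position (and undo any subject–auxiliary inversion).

The analyst must instruct Felix to encourage which applicant to inspect the dataset.

'which applicant' is the direct object of 'encourage'. Wh-movement fronts it, leaving a gap right after 'encourage':
Which applicant must the analyst instruct Felix to encourage ___ to inspect the dataset?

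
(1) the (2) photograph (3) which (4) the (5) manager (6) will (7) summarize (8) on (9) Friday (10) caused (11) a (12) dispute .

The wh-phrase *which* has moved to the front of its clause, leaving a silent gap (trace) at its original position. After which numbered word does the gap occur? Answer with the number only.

The filler 'which' is interpreted as the direct object of 'summarize'. Wh-movement fronts it, leaving a gap right after 'summarize':
The photograph which the manager will summarize ___ on Friday caused a dispute.
'summarize' is word 7.

7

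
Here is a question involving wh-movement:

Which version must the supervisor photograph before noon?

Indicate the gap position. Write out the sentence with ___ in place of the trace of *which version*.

In situ: The supervisor must photograph which version before noon.
The filler 'which version' is interpreted as the direct object of 'photograph'. The gap is right after 'photograph'.

Which version must the supervisor photograph ___ before noon?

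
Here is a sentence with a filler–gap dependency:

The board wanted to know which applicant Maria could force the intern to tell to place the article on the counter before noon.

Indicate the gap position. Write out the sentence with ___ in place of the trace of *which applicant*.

Pre-movement form: Maria could force the intern to tell which applicant to place the article on the counter before noon.
The filler 'which applicant' is interpreted as the direct object of 'tell'. The gap is right after 'tell'.

The board wanted to know which applicant Maria could force the intern to tell ___ to place the article on the counter before noon.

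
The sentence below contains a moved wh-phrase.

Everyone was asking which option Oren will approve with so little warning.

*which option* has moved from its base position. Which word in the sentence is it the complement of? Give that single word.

Pre-movement form: Oren will approve which option with so little warning.
'which option' functions as the direct object of 'approve'. It moves to the left edge, and the trace sits right after 'approve':
Everyone was asking which option Oren will approve ___ with so little warning.

approve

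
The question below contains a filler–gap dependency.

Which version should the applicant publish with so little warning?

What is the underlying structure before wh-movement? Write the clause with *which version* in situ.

The applicant should publish which version with so little warning.

The filler 'which version' is interpreted as the direct object of 'publish'. It moves to the left edge, and the trace sits right after 'publish':
Which version should the applicant publish ___ with so little warning?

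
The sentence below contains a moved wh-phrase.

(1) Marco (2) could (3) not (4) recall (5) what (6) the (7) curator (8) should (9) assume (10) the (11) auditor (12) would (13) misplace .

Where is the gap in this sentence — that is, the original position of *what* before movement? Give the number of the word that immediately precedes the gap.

13

In situ: The curator should assume the auditor would misplace what.
'what' is the direct object of 'misplace'. Wh-movement fronts it, leaving a gap right after 'misplace':
Marco could not recall what the curator should assume the auditor would misplace ___.
'misplace' is word 13.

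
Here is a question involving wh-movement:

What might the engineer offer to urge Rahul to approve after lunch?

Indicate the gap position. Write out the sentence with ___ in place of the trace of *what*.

What might the engineer offer to urge Rahul to approve ___ after lunch?

In situ: The engineer might offer to urge Rahul to approve what after lunch.
'what' functions as the direct object of 'approve'. The gap is right after 'approve'.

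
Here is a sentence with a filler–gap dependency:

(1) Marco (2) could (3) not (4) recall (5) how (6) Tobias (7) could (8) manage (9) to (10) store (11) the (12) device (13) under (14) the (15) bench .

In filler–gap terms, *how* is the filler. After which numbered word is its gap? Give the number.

Before movement: Tobias could manage to store the device under the bench how.
The filler 'how' is interpreted as the manner adjunct. Fronting leaves a gap immediately after 'bench':
Marco could not recall how Tobias could manage to store the device under the bench ___.
'bench' is word 15.

15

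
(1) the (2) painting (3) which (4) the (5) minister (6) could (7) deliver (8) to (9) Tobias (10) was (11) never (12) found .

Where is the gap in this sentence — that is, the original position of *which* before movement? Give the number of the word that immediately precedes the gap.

'which' functions as the direct object of 'deliver'. Fronting leaves a gap immediately after 'deliver':
The painting which the minister could deliver ___ to Tobias was never found.
'deliver' is word 7.

7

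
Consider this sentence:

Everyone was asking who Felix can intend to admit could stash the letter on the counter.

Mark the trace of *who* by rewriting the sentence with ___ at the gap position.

Underlying clause: Felix can intend to admit who could stash the letter on the counter.
The filler 'who' is interpreted as the subject of the clause embedded under 'admit'. The gap is right after 'admit'.

Everyone was asking who Felix can intend to admit ___ could stash the letter on the counter.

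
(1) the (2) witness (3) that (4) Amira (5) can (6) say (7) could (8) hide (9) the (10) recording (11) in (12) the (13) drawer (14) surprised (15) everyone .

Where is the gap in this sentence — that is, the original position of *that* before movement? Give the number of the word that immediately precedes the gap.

6

The filler 'that' is interpreted as the subject of the clause embedded under 'say'. It moves to the left edge, and the trace sits right after 'say':
The witness that Amira can say ___ could hide the recording in the drawer surprised everyone.
'say' is word 6.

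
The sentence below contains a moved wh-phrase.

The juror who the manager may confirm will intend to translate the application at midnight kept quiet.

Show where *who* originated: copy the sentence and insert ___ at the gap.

The filler 'who' is interpreted as the subject of the clause embedded under 'confirm'. The gap is right after 'confirm'.

The juror who the manager may confirm ___ will intend to translate the application at midnight kept quiet.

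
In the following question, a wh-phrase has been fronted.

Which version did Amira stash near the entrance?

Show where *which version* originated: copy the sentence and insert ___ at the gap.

Which version did Amira stash ___ near the entrance?

Underlying clause: Amira did stash which version near the entrance.
'which version' functions as the direct object of 'stash'. The gap is right after 'stash'.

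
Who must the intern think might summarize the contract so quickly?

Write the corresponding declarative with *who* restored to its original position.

'who' is the subject of the clause embedded under 'think'. Fronting leaves a gap immediately after 'think':
Who must the intern think ___ might summarize the contract so quickly?

The intern must think who might summarize the contract so quickly.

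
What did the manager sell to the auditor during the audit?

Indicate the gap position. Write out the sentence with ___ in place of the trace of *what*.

Before movement: The manager did sell what to the auditor during the audit.
'what' is the direct object of 'sell'. The gap is right after 'sell'.

What did the manager sell ___ to the auditor during the audit?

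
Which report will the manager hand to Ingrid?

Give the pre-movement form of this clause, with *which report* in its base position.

'which report' is the direct object of 'hand'. Fronting leaves a gap immediately after 'hand':
Which report will the manager hand ___ to Ingrid?

The manager will hand which report to Ingrid.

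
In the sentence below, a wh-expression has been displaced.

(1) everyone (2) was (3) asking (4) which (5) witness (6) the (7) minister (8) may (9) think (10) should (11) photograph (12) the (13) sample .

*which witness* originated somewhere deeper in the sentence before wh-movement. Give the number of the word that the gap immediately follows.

9

Underlying clause: The minister may think which witness should photograph the sample.
'which witness' functions as the subject of the clause embedded under 'think'. Wh-movement fronts it, leaving a gap right after 'think':
Everyone was asking which witness the minister may think ___ should photograph the sample.
'think' is word 9.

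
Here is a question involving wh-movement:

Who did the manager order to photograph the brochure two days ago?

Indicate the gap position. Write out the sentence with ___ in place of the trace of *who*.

Before movement: The manager did order who to photograph the brochure two days ago.
'who' is the direct object of 'order'. The gap is right after 'order'.

Who did the manager order ___ to photograph the brochure two days ago?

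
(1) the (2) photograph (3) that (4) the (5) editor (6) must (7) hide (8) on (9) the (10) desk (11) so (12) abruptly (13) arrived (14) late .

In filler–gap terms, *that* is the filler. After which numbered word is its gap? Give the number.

The filler 'that' is interpreted as the direct object of 'hide'. Fronting leaves a gap immediately after 'hide':
The photograph that the editor must hide ___ on the desk so abruptly arrived late.
'hide' is word 7.

7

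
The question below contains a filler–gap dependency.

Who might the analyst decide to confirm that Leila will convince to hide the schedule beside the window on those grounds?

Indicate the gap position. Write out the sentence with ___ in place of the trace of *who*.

Who might the analyst decide to confirm that Leila will convince ___ to hide the schedule beside the window on those grounds?

Underlying clause: The analyst might decide to confirm that Leila will convince who to hide the schedule beside the window on those grounds.
'who' functions as the direct object of 'convince'. The gap is right after 'convince'.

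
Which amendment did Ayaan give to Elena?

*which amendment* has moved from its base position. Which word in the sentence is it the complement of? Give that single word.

Underlying clause: Ayaan did give which amendment to Elena.
'which amendment' is the direct object of 'give'. Fronting leaves a gap immediately after 'give':
Which amendment did Ayaan give ___ to Elena?

give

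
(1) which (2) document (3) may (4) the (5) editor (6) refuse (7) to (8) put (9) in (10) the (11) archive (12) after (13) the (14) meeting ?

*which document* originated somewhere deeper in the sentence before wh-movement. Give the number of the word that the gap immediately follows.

In situ: The editor may refuse to put which document in the archive after the meeting.
The filler 'which document' is interpreted as the direct object of 'put'. Wh-movement fronts it, leaving a gap right after 'put':
Which document may the editor refuse to put ___ in the archive after the meeting?
'put' is word 8.

8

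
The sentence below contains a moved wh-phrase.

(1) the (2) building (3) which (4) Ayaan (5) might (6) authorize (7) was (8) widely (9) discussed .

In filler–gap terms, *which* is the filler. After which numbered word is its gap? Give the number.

The filler 'which' is interpreted as the direct object of 'authorize'. Fronting leaves a gap immediately after 'authorize':
The building which Ayaan might authorize ___ was widely discussed.
'authorize' is word 6.

6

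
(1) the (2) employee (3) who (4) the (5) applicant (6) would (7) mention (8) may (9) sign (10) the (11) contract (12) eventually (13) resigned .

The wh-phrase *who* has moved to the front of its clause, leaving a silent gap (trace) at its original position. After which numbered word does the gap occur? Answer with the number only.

7

'who' functions as the subject of the clause embedded under 'mention'. Wh-movement fronts it, leaving a gap right after 'mention':
The employee who the applicant would mention ___ may sign the contract eventually resigned.
'mention' is word 7.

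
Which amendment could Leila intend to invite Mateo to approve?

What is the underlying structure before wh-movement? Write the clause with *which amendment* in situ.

The filler 'which amendment' is interpreted as the direct object of 'approve'. It moves to the left edge, and the trace sits right after 'approve':
Which amendment could Leila intend to invite Mateo to approve ___?

Leila could intend to invite Mateo to approve which amendment.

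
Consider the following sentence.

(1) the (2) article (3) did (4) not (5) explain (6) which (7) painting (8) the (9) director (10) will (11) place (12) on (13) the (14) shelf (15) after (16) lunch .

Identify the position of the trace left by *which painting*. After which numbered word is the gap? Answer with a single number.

11

Underlying clause: The director will place which painting on the shelf after lunch.
The filler 'which painting' is interpreted as the direct object of 'place'. Fronting leaves a gap immediately after 'place':
The article did not explain which painting the director will place ___ on the shelf after lunch.
'place' is word 11.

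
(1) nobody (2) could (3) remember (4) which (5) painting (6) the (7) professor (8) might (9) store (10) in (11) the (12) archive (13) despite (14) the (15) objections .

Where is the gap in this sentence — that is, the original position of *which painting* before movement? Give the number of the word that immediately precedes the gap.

Before movement: The professor might store which painting in the archive despite the objections.
'which painting' is the direct object of 'store'. It moves to the left edge, and the trace sits right after 'store':
Nobody could remember which painting the professor might store ___ in the archive despite the objections.
'store' is word 9.

9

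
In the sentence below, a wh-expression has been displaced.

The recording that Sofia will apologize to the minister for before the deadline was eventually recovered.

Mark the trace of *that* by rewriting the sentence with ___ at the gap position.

The recording that Sofia will apologize to the minister for ___ before the deadline was eventually recovered.

The filler 'that' is interpreted as the object of the preposition 'for'. The gap is right after 'for'.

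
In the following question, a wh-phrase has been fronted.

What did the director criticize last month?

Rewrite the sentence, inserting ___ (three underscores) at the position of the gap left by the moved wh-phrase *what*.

In situ: The director did criticize what last month.
'what' is the direct object of 'criticize'. The gap is right after 'criticize'.

What did the director criticize ___ last month?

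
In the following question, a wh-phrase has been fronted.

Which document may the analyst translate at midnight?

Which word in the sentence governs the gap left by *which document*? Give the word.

translate

Before movement: The analyst may translate which document at midnight.
'which document' is the direct object of 'translate'. Fronting leaves a gap immediately after 'translate':
Which document may the analyst translate ___ at midnight?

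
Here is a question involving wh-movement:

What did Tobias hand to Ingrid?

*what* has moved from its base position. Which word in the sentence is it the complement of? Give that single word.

In situ: Tobias did hand what to Ingrid.
The filler 'what' is interpreted as the direct object of 'hand'. Wh-movement fronts it, leaving a gap right after 'hand':
What did Tobias hand ___ to Ingrid?

hand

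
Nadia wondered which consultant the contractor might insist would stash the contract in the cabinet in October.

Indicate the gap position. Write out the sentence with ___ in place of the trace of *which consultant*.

Nadia wondered which consultant the contractor might insist ___ would stash the contract in the cabinet in October.

Before movement: The contractor might insist which consultant would stash the contract in the cabinet in October.
'which consultant' is the subject of the clause embedded under 'insist'. The gap is right after 'insist'.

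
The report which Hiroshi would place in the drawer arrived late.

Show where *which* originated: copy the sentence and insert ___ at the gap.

The report which Hiroshi would place ___ in the drawer arrived late.

'which' functions as the direct object of 'place'. The gap is right after 'place'.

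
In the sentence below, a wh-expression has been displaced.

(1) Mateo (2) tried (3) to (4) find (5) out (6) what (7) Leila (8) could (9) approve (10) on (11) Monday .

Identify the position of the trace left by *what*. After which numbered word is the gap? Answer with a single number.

Before movement: Leila could approve what on Monday.
'what' functions as the direct object of 'approve'. It moves to the left edge, and the trace sits right after 'approve':
Mateo tried to find out what Leila could approve ___ on Monday.
'approve' is word 9.

9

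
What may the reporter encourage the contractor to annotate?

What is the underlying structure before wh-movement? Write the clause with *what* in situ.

'what' is the direct object of 'annotate'. Fronting leaves a gap immediately after 'annotate':
What may the reporter encourage the contractor to annotate ___?

The reporter may encourage the contractor to annotate what.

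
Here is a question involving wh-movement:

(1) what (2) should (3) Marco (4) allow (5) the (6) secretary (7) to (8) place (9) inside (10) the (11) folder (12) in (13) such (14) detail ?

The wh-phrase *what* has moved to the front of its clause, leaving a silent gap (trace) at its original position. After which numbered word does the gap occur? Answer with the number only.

Before movement: Marco should allow the secretary to place what inside the folder in such detail.
'what' functions as the direct object of 'place'. It moves to the left edge, and the trace sits right after 'place':
What should Marco allow the secretary to place ___ inside the folder in such detail?
'place' is word 8.

8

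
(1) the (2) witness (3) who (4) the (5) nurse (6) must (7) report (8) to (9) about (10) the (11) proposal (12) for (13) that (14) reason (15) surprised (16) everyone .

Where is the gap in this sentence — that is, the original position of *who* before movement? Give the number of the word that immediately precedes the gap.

'who' is the object of the preposition 'to'. Fronting leaves a gap immediately after 'to':
The witness who the nurse must report to ___ about the proposal for that reason surprised everyone.
'to' is word 8.

8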